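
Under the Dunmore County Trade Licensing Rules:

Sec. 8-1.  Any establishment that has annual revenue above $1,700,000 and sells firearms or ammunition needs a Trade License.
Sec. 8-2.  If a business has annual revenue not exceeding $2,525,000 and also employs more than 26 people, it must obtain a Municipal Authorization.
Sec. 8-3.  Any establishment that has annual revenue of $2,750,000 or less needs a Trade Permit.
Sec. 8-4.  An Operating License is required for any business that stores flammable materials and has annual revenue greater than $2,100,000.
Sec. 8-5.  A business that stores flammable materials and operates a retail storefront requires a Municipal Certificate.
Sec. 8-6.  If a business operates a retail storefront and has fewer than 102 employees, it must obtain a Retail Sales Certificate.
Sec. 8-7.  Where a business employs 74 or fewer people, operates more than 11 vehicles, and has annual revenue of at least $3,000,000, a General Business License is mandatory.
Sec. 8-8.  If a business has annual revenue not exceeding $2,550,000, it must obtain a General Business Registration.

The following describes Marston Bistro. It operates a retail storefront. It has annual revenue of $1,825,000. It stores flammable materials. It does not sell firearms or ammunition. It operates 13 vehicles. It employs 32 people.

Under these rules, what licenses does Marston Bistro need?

Sec. 8-1. revenue $1,825,000 > $1,700,000; does not sell firearms or ammunition → Trade License not required.
Sec. 8-2. revenue $1,825,000 ≤ $2,525,000; employees 32 > 26 → Municipal Authorization required.
Sec. 8-3. revenue $1,825,000 ≤ $2,750,000 → Trade Permit required.
Sec. 8-4. stores flammable materials; revenue $1,825,000 ≤ $2,100,000 → Operating License not required.
Sec. 8-5. stores flammable materials; operates a retail storefront → Municipal Certificate required.
Sec. 8-6. operates a retail storefront; employees 32 < 102 → Retail Sales Certificate required.
Sec. 8-7. employees 32 ≤ 74; vehicles 13 > 11; revenue $1,825,000 < $3,000,000 → General Business License not required.
Sec. 8-8. revenue $1,825,000 ≤ $2,550,000 → General Business Registration required.

General Business Registration, Municipal Authorization, Municipal Certificate, Retail Sales Certificate, Trade Permit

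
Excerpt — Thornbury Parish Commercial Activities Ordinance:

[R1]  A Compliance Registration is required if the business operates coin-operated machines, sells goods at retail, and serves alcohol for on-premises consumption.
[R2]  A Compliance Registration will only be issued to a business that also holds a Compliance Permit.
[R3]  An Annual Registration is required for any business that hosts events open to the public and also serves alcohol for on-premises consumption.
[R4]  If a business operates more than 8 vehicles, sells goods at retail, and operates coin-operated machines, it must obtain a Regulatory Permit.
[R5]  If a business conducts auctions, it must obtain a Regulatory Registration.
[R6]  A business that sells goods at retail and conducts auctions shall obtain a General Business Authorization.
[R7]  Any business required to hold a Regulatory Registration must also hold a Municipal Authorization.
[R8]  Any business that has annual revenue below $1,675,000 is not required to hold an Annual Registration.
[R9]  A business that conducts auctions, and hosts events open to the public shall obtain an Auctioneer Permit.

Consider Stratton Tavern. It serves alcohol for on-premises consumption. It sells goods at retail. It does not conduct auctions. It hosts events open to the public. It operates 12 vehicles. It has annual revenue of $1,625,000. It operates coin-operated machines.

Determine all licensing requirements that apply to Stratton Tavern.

Compliance Permit, Compliance Registration, Regulatory Permit

[R1] operates coin-operated machines; sells goods at retail; serves alcohol for on-premises consumption → Compliance Registration required.
[R2] Compliance Registration is required → Compliance Permit also required.
[R3] hosts events open to the public; serves alcohol for on-premises consumption → Annual Registration required.
[R4] vehicles 12 > 8; sells goods at retail; operates coin-operated machines → Regulatory Permit required.
[R5] does not conduct auctions → Regulatory Registration not required.
[R6] sells goods at retail; does not conduct auctions → General Business Authorization not required.
[R7] Regulatory Registration is not required → no effect.
[R8] revenue $1,625,000 < $1,675,000 → exempt from Annual Registration.
[R9] does not conduct auctions; hosts events open to the public → Auctioneer Permit not required.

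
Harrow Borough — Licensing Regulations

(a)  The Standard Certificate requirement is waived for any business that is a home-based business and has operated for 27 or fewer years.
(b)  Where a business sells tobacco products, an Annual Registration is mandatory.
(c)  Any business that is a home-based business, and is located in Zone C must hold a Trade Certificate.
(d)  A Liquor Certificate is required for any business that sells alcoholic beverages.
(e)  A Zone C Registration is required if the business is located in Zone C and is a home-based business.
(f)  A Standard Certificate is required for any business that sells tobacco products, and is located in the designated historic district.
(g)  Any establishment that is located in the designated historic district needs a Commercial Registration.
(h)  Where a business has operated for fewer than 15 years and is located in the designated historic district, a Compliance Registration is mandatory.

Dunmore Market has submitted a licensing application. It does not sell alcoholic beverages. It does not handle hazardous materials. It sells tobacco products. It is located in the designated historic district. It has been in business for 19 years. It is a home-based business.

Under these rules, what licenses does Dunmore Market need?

(a) is a home-based business; years in business 19 ≤ 27 → exempt from Standard Certificate.
(b) sells tobacco products → Annual Registration required.
(c) is a home-based business; is located in the designated historic district (not: is located in Zone C) → Trade Certificate not required.
(d) does not sell alcoholic beverages → Liquor Certificate not required.
(e) is located in the designated historic district (not: is located in Zone C); is a home-based business → Zone C Registration not required.
(f) sells tobacco products; is located in the designated historic district → Standard Certificate required.
(g) is located in the designated historic district → Commercial Registration required.
(h) years in business 19 ≥ 15; is located in the designated historic district → Compliance Registration not required.

Annual Registration, Commercial Registration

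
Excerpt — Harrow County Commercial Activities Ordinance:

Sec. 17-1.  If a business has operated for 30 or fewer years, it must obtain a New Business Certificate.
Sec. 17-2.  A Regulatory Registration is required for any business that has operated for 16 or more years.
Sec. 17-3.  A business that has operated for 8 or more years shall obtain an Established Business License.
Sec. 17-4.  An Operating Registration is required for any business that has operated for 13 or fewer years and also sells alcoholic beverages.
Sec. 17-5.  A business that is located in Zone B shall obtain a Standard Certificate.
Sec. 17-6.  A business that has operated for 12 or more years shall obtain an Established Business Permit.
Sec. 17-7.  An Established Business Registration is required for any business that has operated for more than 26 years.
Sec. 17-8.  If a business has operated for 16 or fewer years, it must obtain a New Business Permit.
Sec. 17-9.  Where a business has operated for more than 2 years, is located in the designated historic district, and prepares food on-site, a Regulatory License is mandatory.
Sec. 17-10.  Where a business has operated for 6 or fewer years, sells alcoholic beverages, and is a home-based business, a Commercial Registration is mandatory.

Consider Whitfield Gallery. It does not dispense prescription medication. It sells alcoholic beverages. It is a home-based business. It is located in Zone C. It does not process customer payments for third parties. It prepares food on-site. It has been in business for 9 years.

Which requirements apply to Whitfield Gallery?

Established Business License, New Business Certificate, New Business Permit, Operating Registration

Sec. 17-1. years in business 9 ≤ 30 → New Business Certificate required.
Sec. 17-2. years in business 9 < 16 → Regulatory Registration not required.
Sec. 17-3. years in business 9 ≥ 8 → Established Business License required.
Sec. 17-4. years in business 9 ≤ 13; sells alcoholic beverages → Operating Registration required.
Sec. 17-5. is located in Zone C (not: is located in Zone B) → Standard Certificate not required.
Sec. 17-6. years in business 9 < 12 → Established Business Permit not required.
Sec. 17-7. years in business 9 ≤ 26 → Established Business Registration not required.
Sec. 17-8. years in business 9 ≤ 16 → New Business Permit required.
Sec. 17-9. years in business 9 > 2; is located in Zone C (not: is located in the designated historic district); prepares food on-site → Regulatory License not required.
Sec. 17-10. years in business 9 > 6; sells alcoholic beverages; is a home-based business → Commercial Registration not required.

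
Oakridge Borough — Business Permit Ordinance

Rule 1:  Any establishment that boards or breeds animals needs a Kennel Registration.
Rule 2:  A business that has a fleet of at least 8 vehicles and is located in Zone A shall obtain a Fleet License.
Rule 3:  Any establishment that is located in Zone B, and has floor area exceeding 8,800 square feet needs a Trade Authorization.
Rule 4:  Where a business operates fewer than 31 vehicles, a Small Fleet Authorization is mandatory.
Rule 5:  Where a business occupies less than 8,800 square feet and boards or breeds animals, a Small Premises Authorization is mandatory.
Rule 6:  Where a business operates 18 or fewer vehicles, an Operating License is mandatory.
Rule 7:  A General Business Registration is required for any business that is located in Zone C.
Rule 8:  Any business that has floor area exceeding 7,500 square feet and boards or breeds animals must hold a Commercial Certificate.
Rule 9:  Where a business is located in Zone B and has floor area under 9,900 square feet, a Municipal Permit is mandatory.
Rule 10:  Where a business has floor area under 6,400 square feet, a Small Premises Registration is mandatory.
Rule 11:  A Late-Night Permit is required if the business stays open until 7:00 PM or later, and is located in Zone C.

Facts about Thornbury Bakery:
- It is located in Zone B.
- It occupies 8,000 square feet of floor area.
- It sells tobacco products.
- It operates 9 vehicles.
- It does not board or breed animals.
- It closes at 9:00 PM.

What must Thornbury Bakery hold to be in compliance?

Municipal Permit, Operating License, Small Fleet Authorization

Rule 1: does not board or breed animals → Kennel Registration not required.
Rule 2: vehicles 9 ≥ 8; is located in Zone B (not: is located in Zone A) → Fleet License not required.
Rule 3: is located in Zone B; floor area 8,000 square feet ≤ 8,800 square feet → Trade Authorization not required.
Rule 4: vehicles 9 < 31 → Small Fleet Authorization required.
Rule 5: floor area 8,000 square feet < 8,800 square feet; does not board or breed animals → Small Premises Authorization not required.
Rule 6: vehicles 9 ≤ 18 → Operating License required.
Rule 7: is located in Zone B (not: is located in Zone C) → General Business Registration not required.
Rule 8: floor area 8,000 square feet > 7,500 square feet; does not board or breed animals → Commercial Certificate not required.
Rule 9: is located in Zone B; floor area 8,000 square feet < 9,900 square feet → Municipal Permit required.
Rule 10: floor area 8,000 square feet ≥ 6,400 square feet → Small Premises Registration not required.
Rule 11: closes 9:00 PM, after 7:00 PM; is located in Zone B (not: is located in Zone C) → Late-Night Permit not required.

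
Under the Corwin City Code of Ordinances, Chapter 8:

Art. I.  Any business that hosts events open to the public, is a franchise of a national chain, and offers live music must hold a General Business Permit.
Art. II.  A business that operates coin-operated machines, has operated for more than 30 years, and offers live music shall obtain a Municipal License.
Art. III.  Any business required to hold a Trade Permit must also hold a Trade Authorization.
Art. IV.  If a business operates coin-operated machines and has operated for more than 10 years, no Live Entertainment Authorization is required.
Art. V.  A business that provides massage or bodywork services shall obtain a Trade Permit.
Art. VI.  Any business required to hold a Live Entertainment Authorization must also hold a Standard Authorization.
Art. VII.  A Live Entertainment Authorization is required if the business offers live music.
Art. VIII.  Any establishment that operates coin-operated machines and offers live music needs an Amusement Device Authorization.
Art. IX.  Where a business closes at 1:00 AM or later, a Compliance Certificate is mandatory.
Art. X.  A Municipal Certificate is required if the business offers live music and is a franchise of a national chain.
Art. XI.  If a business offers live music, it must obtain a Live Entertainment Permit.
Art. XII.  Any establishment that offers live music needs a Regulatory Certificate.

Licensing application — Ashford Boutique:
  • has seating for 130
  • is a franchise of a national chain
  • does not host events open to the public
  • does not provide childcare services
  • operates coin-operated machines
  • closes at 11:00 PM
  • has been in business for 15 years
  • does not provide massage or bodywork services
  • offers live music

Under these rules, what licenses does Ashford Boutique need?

Amusement Device Authorization, Live Entertainment Permit, Municipal Certificate, Regulatory Certificate

Art. I. does not host events open to the public; is a franchise of a national chain; offers live music → General Business Permit not required.
Art. II. operates coin-operated machines; years in business 15 ≤ 30; offers live music → Municipal License not required.
Art. III. Trade Permit is not required → no effect.
Art. IV. operates coin-operated machines; years in business 15 > 10 → exempt from Live Entertainment Authorization.
Art. V. does not provide massage or bodywork services → Trade Permit not required.
Art. VI. Live Entertainment Authorization is not required → no effect.
Art. VII. offers live music → Live Entertainment Authorization required.
Art. VIII. operates coin-operated machines; offers live music → Amusement Device Authorization required.
Art. IX. closes 11:00 PM, at/before 1:00 AM → Compliance Certificate not required.
Art. X. offers live music; is a franchise of a national chain → Municipal Certificate required.
Art. XI. offers live music → Live Entertainment Permit required.
Art. XII. offers live music → Regulatory Certificate required.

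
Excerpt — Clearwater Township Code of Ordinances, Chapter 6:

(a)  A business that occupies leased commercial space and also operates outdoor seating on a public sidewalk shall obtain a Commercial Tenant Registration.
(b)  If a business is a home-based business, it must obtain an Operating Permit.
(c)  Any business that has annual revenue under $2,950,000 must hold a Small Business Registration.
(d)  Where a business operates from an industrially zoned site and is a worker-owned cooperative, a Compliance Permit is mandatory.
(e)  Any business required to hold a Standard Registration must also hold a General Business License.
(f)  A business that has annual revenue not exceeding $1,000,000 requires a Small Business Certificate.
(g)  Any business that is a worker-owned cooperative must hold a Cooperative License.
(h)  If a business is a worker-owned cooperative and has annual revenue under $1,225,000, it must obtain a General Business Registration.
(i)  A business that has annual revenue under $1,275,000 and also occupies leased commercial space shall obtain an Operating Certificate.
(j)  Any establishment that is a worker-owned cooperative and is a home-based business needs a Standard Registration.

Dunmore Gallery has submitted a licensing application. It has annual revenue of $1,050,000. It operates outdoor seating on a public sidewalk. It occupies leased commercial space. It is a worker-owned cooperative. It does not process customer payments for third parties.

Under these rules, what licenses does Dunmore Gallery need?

Commercial Tenant Registration, Cooperative License, General Business Registration, Operating Certificate, Small Business Registration

(a) occupies leased commercial space; operates outdoor seating on a public sidewalk → Commercial Tenant Registration required.
(b) occupies leased commercial space (not: is a home-based business) → Operating Permit not required.
(c) revenue $1,050,000 < $2,950,000 → Small Business Registration required.
(d) occupies leased commercial space (not: operates from an industrially zoned site); is a worker-owned cooperative → Compliance Permit not required.
(e) Standard Registration is not required → no effect.
(f) revenue $1,050,000 > $1,000,000 → Small Business Certificate not required.
(g) is a worker-owned cooperative → Cooperative License required.
(h) is a worker-owned cooperative; revenue $1,050,000 < $1,225,000 → General Business Registration required.
(i) revenue $1,050,000 < $1,275,000; occupies leased commercial space → Operating Certificate required.
(j) is a worker-owned cooperative; occupies leased commercial space (not: is a home-based business) → Standard Registration not required.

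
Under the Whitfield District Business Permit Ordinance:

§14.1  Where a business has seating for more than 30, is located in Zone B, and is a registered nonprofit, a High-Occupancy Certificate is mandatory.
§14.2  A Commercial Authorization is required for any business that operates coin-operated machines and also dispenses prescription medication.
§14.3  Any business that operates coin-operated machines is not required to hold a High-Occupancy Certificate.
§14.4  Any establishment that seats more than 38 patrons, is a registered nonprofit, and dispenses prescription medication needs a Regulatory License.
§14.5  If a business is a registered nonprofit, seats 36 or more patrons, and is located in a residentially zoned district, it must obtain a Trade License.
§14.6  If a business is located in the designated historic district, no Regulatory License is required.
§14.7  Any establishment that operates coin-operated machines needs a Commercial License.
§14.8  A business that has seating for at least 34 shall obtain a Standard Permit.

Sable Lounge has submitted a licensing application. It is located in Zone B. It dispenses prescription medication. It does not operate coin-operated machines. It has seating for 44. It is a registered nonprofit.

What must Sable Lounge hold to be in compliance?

High-Occupancy Certificate, Regulatory License, Standard Permit

§14.1 seating 44 > 30; is located in Zone B; is a registered nonprofit → High-Occupancy Certificate required.
§14.2 does not operate coin-operated machines; dispenses prescription medication → Commercial Authorization not required.
§14.3 does not operate coin-operated machines → High-Occupancy Certificate exemption does not apply.
§14.4 seating 44 > 38; is a registered nonprofit; dispenses prescription medication → Regulatory License required.
§14.5 is a registered nonprofit; seating 44 ≥ 36; is located in Zone B (not: is located in a residentially zoned district) → Trade License not required.
§14.6 is located in Zone B (not: is located in the designated historic district) → Regulatory License exemption does not apply.
§14.7 does not operate coin-operated machines → Commercial License not required.
§14.8 seating 44 ≥ 34 → Standard Permit required.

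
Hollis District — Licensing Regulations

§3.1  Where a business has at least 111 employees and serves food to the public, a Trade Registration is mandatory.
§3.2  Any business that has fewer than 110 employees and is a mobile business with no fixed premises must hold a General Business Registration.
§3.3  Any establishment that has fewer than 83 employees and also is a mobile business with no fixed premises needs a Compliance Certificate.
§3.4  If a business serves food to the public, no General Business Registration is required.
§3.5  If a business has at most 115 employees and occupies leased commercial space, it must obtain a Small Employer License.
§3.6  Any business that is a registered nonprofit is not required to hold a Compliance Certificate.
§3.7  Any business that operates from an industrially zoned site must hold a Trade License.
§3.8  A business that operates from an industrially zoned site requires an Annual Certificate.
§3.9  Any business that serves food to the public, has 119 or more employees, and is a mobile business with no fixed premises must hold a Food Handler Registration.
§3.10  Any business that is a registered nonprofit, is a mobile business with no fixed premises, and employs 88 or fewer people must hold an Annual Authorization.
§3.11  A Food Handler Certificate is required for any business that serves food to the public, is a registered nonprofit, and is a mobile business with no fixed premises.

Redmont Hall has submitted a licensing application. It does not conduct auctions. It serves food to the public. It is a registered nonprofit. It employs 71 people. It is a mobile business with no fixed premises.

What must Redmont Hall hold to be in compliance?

Annual Authorization, Food Handler Certificate

§3.1 employees 71 < 111; serves food to the public → Trade Registration not required.
§3.2 employees 71 < 110; is a mobile business with no fixed premises → General Business Registration required.
§3.3 employees 71 < 83; is a mobile business with no fixed premises → Compliance Certificate required.
§3.4 serves food to the public → exempt from General Business Registration.
§3.5 employees 71 ≤ 115; is a mobile business with no fixed premises (not: occupies leased commercial space) → Small Employer License not required.
§3.6 is a registered nonprofit → exempt from Compliance Certificate.
§3.7 is a mobile business with no fixed premises (not: operates from an industrially zoned site) → Trade License not required.
§3.8 is a mobile business with no fixed premises (not: operates from an industrially zoned site) → Annual Certificate not required.
§3.9 serves food to the public; employees 71 < 119; is a mobile business with no fixed premises → Food Handler Registration not required.
§3.10 is a registered nonprofit; is a mobile business with no fixed premises; employees 71 ≤ 88 → Annual Authorization required.
§3.11 serves food to the public; is a registered nonprofit; is a mobile business with no fixed premises → Food Handler Certificate required.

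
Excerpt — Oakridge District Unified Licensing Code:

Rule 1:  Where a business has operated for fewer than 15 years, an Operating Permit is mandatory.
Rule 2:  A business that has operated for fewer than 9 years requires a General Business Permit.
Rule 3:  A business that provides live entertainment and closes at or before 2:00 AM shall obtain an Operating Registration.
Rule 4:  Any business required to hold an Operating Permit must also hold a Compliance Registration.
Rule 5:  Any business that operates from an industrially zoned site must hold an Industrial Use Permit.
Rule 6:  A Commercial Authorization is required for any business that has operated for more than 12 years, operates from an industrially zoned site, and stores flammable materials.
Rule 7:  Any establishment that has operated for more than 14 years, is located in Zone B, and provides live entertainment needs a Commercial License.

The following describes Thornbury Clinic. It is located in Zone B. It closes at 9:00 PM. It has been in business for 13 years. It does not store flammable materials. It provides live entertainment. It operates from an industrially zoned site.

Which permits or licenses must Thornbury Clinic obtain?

Rule 1: years in business 13 < 15 → Operating Permit required.
Rule 2: years in business 13 ≥ 9 → General Business Permit not required.
Rule 3: provides live entertainment; closes 9:00 PM, at/before 2:00 AM → Operating Registration required.
Rule 4: Operating Permit is required → Compliance Registration also required.
Rule 5: operates from an industrially zoned site → Industrial Use Permit required.
Rule 6: years in business 13 > 12; operates from an industrially zoned site; does not store flammable materials → Commercial Authorization not required.
Rule 7: years in business 13 ≤ 14; is located in Zone B; provides live entertainment → Commercial License not required.

Compliance Registration, Industrial Use Permit, Operating Permit, Operating Registration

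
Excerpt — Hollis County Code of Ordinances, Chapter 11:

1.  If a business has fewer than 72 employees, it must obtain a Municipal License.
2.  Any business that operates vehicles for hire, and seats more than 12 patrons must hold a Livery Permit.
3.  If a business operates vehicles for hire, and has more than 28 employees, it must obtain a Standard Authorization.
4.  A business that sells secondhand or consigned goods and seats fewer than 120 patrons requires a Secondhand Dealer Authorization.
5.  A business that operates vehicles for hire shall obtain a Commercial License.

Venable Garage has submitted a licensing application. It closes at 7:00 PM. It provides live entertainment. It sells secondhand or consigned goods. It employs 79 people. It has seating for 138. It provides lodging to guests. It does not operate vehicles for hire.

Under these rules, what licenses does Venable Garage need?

1. employees 79 ≥ 72 → Municipal License not required.
2. does not operate vehicles for hire; seating 138 > 12 → Livery Permit not required.
3. does not operate vehicles for hire; employees 79 > 28 → Standard Authorization not required.
4. sells secondhand or consigned goods; seating 138 ≥ 120 → Secondhand Dealer Authorization not required.
5. does not operate vehicles for hire → Commercial License not required.

None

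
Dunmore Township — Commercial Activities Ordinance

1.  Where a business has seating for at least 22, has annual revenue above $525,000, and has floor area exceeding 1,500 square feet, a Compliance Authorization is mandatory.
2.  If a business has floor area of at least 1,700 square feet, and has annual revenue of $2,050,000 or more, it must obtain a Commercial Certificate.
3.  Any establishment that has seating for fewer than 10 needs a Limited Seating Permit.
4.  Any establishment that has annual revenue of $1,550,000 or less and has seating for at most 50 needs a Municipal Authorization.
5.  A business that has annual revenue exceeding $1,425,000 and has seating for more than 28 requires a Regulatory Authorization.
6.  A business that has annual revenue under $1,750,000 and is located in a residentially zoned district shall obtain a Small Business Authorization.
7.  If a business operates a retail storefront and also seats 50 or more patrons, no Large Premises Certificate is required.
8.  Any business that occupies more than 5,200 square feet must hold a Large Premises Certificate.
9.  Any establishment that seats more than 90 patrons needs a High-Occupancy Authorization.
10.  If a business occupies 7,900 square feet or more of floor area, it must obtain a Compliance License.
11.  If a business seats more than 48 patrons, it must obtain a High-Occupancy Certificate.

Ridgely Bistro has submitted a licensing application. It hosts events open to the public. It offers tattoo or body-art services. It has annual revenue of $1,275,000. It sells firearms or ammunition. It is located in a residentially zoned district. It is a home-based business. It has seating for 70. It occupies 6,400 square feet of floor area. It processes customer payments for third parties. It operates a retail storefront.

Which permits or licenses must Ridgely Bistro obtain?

Compliance Authorization, High-Occupancy Certificate, Small Business Authorization

1. seating 70 ≥ 22; revenue $1,275,000 > $525,000; floor area 6,400 square feet > 1,500 square feet → Compliance Authorization required.
2. floor area 6,400 square feet ≥ 1,700 square feet; revenue $1,275,000 < $2,050,000 → Commercial Certificate not required.
3. seating 70 ≥ 10 → Limited Seating Permit not required.
4. revenue $1,275,000 ≤ $1,550,000; seating 70 > 50 → Municipal Authorization not required.
5. revenue $1,275,000 ≤ $1,425,000; seating 70 > 28 → Regulatory Authorization not required.
6. revenue $1,275,000 < $1,750,000; is located in a residentially zoned district → Small Business Authorization required.
7. operates a retail storefront; seating 70 ≥ 50 → exempt from Large Premises Certificate.
8. floor area 6,400 square feet > 5,200 square feet → Large Premises Certificate required.
9. seating 70 ≤ 90 → High-Occupancy Authorization not required.
10. floor area 6,400 square feet < 7,900 square feet → Compliance License not required.
11. seating 70 > 48 → High-Occupancy Certificate required.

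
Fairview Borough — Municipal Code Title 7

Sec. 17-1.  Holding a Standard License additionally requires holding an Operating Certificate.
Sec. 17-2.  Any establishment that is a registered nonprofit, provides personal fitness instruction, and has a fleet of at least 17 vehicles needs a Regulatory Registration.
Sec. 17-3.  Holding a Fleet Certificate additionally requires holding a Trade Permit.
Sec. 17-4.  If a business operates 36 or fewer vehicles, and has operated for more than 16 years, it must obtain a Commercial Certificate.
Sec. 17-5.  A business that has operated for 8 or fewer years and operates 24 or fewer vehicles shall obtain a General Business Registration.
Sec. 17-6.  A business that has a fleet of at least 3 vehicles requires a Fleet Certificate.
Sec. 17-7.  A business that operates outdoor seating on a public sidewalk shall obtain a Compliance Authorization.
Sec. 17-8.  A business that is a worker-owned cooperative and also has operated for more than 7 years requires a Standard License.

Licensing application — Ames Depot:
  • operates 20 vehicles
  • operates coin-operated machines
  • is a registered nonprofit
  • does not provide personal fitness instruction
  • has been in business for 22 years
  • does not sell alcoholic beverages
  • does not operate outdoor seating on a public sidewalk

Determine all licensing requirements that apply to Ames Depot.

Sec. 17-1. Standard License is not required → no effect.
Sec. 17-2. is a registered nonprofit; does not provide personal fitness instruction; vehicles 20 ≥ 17 → Regulatory Registration not required.
Sec. 17-3. Fleet Certificate is required → Trade Permit also required.
Sec. 17-4. vehicles 20 ≤ 36; years in business 22 > 16 → Commercial Certificate required.
Sec. 17-5. years in business 22 > 8; vehicles 20 ≤ 24 → General Business Registration not required.
Sec. 17-6. vehicles 20 ≥ 3 → Fleet Certificate required.
Sec. 17-7. does not operate outdoor seating on a public sidewalk → Compliance Authorization not required.
Sec. 17-8. is a registered nonprofit (not: is a worker-owned cooperative); years in business 22 > 7 → Standard License not required.

Commercial Certificate, Fleet Certificate, Trade Permit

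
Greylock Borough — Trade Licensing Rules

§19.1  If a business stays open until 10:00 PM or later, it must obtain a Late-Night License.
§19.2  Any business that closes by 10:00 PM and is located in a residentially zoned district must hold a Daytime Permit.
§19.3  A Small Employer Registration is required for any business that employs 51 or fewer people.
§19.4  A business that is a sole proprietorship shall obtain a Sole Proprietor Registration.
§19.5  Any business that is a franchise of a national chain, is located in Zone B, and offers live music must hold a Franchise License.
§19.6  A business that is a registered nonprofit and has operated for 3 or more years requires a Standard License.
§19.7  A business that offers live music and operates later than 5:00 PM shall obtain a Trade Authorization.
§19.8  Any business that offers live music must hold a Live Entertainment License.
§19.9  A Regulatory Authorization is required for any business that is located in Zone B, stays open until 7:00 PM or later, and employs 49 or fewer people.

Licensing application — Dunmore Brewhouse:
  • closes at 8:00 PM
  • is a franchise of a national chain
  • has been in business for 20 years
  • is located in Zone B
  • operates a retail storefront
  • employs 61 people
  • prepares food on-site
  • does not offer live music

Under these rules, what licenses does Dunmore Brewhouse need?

§19.1 closes 8:00 PM, at/before 10:00 PM → Late-Night License not required.
§19.2 closes 8:00 PM, at/before 10:00 PM; is located in Zone B (not: is located in a residentially zoned district) → Daytime Permit not required.
§19.3 employees 61 > 51 → Small Employer Registration not required.
§19.4 is a franchise of a national chain (not: is a sole proprietorship) → Sole Proprietor Registration not required.
§19.5 is a franchise of a national chain; is located in Zone B; does not offer live music → Franchise License not required.
§19.6 is a franchise of a national chain (not: is a registered nonprofit); years in business 20 ≥ 3 → Standard License not required.
§19.7 does not offer live music; closes 8:00 PM, after 5:00 PM → Trade Authorization not required.
§19.8 does not offer live music → Live Entertainment License not required.
§19.9 is located in Zone B; closes 8:00 PM, after 7:00 PM; employees 61 > 49 → Regulatory Authorization not required.

None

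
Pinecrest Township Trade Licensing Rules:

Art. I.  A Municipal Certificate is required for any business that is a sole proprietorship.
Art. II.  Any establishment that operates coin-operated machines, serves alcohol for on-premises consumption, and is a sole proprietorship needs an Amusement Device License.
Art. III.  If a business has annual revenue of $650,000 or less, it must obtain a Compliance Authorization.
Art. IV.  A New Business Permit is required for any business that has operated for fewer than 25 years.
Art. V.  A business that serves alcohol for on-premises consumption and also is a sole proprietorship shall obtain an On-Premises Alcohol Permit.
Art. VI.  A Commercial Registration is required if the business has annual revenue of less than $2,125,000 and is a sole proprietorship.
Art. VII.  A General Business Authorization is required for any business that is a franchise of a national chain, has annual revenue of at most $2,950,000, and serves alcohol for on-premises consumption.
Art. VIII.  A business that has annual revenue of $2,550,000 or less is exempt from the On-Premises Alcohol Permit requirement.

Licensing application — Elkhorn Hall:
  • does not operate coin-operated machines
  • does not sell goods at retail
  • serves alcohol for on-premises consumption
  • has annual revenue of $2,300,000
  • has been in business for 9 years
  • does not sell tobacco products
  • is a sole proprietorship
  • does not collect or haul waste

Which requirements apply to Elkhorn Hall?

Municipal Certificate, New Business Permit

Art. I. is a sole proprietorship → Municipal Certificate required.
Art. II. does not operate coin-operated machines; serves alcohol for on-premises consumption; is a sole proprietorship → Amusement Device License not required.
Art. III. revenue $2,300,000 > $650,000 → Compliance Authorization not required.
Art. IV. years in business 9 < 25 → New Business Permit required.
Art. V. serves alcohol for on-premises consumption; is a sole proprietorship → On-Premises Alcohol Permit required.
Art. VI. revenue $2,300,000 ≥ $2,125,000; is a sole proprietorship → Commercial Registration not required.
Art. VII. is a sole proprietorship (not: is a franchise of a national chain); revenue $2,300,000 ≤ $2,950,000; serves alcohol for on-premises consumption → General Business Authorization not required.
Art. VIII. revenue $2,300,000 ≤ $2,550,000 → exempt from On-Premises Alcohol Permit.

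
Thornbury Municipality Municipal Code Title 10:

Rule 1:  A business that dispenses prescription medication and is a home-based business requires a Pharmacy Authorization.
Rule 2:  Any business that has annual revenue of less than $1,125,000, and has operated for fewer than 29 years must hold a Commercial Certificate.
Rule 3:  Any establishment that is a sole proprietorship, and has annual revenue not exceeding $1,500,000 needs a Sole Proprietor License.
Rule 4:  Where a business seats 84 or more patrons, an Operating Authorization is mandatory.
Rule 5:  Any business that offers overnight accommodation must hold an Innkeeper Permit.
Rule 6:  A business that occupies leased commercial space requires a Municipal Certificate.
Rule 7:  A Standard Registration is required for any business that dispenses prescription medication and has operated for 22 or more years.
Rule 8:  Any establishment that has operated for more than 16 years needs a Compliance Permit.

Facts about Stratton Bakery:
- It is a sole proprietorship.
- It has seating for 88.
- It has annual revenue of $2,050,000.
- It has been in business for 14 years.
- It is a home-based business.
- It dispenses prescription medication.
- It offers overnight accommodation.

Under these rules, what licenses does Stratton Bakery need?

Rule 1: dispenses prescription medication; is a home-based business → Pharmacy Authorization required.
Rule 2: revenue $2,050,000 ≥ $1,125,000; years in business 14 < 29 → Commercial Certificate not required.
Rule 3: is a sole proprietorship; revenue $2,050,000 > $1,500,000 → Sole Proprietor License not required.
Rule 4: seating 88 ≥ 84 → Operating Authorization required.
Rule 5: offers overnight accommodation → Innkeeper Permit required.
Rule 6: is a home-based business (not: occupies leased commercial space) → Municipal Certificate not required.
Rule 7: dispenses prescription medication; years in business 14 < 22 → Standard Registration not required.
Rule 8: years in business 14 ≤ 16 → Compliance Permit not required.

Innkeeper Permit, Operating Authorization, Pharmacy Authorization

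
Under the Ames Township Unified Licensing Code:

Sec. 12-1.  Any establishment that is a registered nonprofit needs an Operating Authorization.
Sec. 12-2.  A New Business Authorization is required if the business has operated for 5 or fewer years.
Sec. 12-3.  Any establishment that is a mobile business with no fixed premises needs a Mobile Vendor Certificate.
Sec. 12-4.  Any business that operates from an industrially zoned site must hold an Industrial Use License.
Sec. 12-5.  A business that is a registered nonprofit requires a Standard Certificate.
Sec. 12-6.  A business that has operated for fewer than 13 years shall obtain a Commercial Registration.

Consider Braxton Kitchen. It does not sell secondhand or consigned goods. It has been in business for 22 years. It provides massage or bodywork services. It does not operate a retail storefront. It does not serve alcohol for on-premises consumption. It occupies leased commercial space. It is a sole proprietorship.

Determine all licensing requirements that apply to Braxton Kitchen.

None

Sec. 12-1. is a sole proprietorship (not: is a registered nonprofit) → Operating Authorization not required.
Sec. 12-2. years in business 22 > 5 → New Business Authorization not required.
Sec. 12-3. occupies leased commercial space (not: is a mobile business with no fixed premises) → Mobile Vendor Certificate not required.
Sec. 12-4. occupies leased commercial space (not: operates from an industrially zoned site) → Industrial Use License not required.
Sec. 12-5. is a sole proprietorship (not: is a registered nonprofit) → Standard Certificate not required.
Sec. 12-6. years in business 22 ≥ 13 → Commercial Registration not required.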